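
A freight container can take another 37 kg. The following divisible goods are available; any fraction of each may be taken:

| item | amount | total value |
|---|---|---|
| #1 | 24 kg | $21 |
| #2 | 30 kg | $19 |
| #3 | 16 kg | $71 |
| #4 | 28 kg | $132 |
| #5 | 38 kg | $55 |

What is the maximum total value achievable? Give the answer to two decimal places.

Take in order of value per unit:
- #4 (132/28 per unit): all 28 → value 132, running total 132.00
- #3 (71/16 per unit): 9 of 16 → value 9×71/16 = 39.9375, running total 171.94
Total 171.94.

171.94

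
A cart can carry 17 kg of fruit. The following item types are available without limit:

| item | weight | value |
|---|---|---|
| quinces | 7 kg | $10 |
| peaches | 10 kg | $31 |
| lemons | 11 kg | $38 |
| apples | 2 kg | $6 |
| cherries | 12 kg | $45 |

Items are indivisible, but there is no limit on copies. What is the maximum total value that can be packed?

$57

Best value-per-unit is cherries at 45/12; filling with it alone gives 1×45 = 45.
Optimal mix: 2×apples + 1×cherries → weight 16, value 57.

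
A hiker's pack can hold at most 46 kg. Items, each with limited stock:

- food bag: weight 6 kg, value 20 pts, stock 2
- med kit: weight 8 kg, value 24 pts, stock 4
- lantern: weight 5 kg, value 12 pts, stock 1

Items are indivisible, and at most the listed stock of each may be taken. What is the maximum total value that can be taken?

Top feasible selections:
- 2×food bag + 4×med kit: weight 44, value 136
- 1×food bag + 4×med kit + 1×lantern: weight 43, value 128
- 2×food bag + 3×med kit + 1×lantern: weight 41, value 124
Best: 136 pts.

136 pts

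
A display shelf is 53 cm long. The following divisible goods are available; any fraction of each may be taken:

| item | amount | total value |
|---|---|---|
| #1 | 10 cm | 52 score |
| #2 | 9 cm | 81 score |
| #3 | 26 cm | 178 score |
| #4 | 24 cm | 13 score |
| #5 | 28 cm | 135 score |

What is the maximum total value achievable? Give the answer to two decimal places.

Take in order of value per unit:
- #2 (81/9 per unit): all 9 → value 81, running total 81.00
- #3 (178/26 per unit): all 26 → value 178, running total 259.00
- #1 (52/10 per unit): all 10 → value 52, running total 311.00
- #5 (135/28 per unit): 8 of 28 → value 8×135/28 = 38.5714, running total 349.57
Total 349.57.

349.57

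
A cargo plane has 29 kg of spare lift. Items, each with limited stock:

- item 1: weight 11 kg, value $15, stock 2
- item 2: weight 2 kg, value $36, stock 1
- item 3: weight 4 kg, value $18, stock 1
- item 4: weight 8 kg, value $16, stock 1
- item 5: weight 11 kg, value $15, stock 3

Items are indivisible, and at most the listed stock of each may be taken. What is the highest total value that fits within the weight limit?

Best selections within weight 29 and stock limits:
- 1×item 2 + 1×item 3 + 1×item 4 + 1×item 5: weight 25, value 85
- 1×item 1 + 1×item 2 + 1×item 3 + 1×item 4: weight 25, value 85
- 1×item 2 + 1×item 3 + 2×item 5: weight 28, value 84
- 1×item 1 + 1×item 2 + 1×item 3 + 1×item 5: weight 28, value 84
Best: $85.

$85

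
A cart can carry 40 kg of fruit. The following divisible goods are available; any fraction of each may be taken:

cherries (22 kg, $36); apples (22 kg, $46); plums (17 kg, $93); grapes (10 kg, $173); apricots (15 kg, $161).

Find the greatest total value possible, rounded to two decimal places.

Take in order of value per unit:
- grapes (173/10 per unit): all 10 → value 173, running total 173.00
- apricots (161/15 per unit): all 15 → value 161, running total 334.00
- plums (93/17 per unit): 15 of 17 → value 15×93/17 = 82.0588, running total 416.06
Total 416.06.

416.06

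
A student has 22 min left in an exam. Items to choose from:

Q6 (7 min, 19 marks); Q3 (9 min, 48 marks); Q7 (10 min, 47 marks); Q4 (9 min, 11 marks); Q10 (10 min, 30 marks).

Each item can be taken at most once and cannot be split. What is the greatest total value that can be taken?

Check high-value combinations within 22 min:
- Q3+Q7: time 9+10=19, value 48+47=95
- Q3+Q10: time 9+10=19, value 48+30=78
- Q7+Q10: time 10+10=20, value 47+30=77
Best: 95 marks.

95 marks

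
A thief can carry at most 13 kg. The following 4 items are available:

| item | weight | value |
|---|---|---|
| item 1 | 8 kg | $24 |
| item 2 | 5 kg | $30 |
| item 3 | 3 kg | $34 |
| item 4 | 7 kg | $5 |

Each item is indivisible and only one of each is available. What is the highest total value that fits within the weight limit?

$64

Check high-value combinations within 13 kg:
- item 2+item 3: weight 5+3=8, value 30+34=64
- item 1+item 3: weight 8+3=11, value 24+34=58
- item 1+item 2: weight 8+5=13, value 24+30=54
- item 3+item 4: weight 3+7=10, value 34+5=39
- item 2+item 4: weight 5+7=12, value 30+5=35
Best: $64.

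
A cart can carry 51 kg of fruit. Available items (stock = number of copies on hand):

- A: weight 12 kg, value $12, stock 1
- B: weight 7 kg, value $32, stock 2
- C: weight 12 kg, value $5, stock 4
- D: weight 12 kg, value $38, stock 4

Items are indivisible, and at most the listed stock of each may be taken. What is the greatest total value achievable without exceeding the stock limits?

$178

Top feasible selections:
- 2×B + 3×D: weight 50, value 178
- 4×D: weight 48, value 152
Best: $178.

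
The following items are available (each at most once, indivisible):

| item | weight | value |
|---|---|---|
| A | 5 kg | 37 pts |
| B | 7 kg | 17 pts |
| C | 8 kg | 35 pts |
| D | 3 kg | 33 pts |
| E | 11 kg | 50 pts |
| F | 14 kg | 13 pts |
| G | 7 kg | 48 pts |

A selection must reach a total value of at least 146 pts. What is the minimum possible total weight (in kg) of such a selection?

23

Subsets with value ≥ 146, sorted by total weight:
- A+C+D+G: weight 23, value 153
- A+D+E+G: weight 26, value 168
- A+C+D+E: weight 27, value 155
- B+D+E+G: weight 28, value 148
Minimum weight: 23 kg.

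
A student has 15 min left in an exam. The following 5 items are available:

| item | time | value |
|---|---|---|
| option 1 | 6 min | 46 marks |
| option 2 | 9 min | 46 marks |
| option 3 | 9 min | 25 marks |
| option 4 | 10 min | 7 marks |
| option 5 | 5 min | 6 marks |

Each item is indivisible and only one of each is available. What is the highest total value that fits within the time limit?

92 marks

This is a 0/1 knapsack; check combinations near the capacity.
- option 1+option 2: time 6+9=15, value 46+46=92
- option 1+option 3: time 6+9=15, value 46+25=71
- option 1+option 5: time 6+5=11, value 46+6=52
Best: 92 marks.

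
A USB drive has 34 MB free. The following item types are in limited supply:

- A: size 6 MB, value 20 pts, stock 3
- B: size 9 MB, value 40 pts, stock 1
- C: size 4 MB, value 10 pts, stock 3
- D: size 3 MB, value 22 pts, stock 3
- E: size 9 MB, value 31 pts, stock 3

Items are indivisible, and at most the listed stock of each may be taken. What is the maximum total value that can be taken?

Top feasible selections:
- 1×A + 1×B + 3×D + 1×E: size 33, value 157
- 2×A + 1×B + 1×C + 3×D: size 34, value 156
- 1×A + 3×D + 2×E: size 33, value 148
Best: 157 pts.

157 pts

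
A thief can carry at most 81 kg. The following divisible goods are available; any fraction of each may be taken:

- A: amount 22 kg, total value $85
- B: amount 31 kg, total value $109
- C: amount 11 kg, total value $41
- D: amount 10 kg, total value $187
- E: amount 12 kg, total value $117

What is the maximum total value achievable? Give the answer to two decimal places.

521.42

Take in order of value per unit:
- D (187/10 per unit): all 10 → value 187, running total 187.00
- E (117/12 per unit): all 12 → value 117, running total 304.00
- A (85/22 per unit): all 22 → value 85, running total 389.00
- C (41/11 per unit): all 11 → value 41, running total 430.00
- B (109/31 per unit): 26 of 31 → value 26×109/31 = 91.4194, running total 521.42
Total 521.42.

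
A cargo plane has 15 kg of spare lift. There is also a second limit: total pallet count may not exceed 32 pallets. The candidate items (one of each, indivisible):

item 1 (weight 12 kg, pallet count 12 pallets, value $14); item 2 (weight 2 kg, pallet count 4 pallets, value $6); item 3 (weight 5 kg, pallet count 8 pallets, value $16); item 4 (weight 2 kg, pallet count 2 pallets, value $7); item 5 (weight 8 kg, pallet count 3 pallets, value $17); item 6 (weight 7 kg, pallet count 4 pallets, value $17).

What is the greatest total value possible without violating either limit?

$40

Feasible sets respecting both limits:
- item 3+item 4+item 5: weight 15, pallet count 13, value 40
- item 3+item 4+item 6: weight 14, pallet count 14, value 40
- item 2+item 3+item 5: weight 15, pallet count 15, value 39
Best: $40.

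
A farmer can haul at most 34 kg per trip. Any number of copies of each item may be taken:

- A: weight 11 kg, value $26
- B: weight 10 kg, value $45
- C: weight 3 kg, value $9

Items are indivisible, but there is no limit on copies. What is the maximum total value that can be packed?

Best value-per-unit is B at 45/10; filling with it alone gives 3×45 = 135.
Optimal mix: 3×B + 1×C → weight 33, value 144.

$144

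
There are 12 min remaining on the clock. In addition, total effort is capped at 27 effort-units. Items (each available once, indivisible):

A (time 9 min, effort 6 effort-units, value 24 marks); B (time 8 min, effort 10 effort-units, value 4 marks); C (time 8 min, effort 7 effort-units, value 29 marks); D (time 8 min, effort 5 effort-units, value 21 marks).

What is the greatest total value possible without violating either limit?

29 marks

Feasible sets respecting both limits:
- C: time 8, effort 7, value 29
- A: time 9, effort 6, value 24
- D: time 8, effort 5, value 21
Best: 29 marks.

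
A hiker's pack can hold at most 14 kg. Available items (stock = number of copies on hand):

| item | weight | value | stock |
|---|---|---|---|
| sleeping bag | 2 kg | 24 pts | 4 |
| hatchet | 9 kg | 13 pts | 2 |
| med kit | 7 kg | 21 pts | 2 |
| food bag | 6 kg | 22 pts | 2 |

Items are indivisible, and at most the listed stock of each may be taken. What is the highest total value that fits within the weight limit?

118 pts

Top feasible selections:
- 4×sleeping bag + 1×food bag: weight 14, value 118
- 4×sleeping bag: weight 8, value 96
- 3×sleeping bag + 1×food bag: weight 12, value 94
Best: 118 pts.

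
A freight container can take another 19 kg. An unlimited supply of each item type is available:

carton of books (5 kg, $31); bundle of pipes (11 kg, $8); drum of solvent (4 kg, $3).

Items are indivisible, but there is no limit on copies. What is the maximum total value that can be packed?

Best value-per-unit is carton of books at 31/5; filling with it alone gives 3×31 = 93.
Optimal mix: 3×carton of books + 1×drum of solvent → weight 19, value 96.

$96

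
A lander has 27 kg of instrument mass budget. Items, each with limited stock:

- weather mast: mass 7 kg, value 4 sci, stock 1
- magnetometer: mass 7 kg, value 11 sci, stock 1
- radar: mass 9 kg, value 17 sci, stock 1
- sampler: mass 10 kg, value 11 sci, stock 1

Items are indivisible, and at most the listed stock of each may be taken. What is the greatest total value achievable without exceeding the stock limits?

Top feasible selections:
- 1×magnetometer + 1×radar + 1×sampler: mass 26, value 39
- 1×weather mast + 1×magnetometer + 1×radar: mass 23, value 32
- 1×weather mast + 1×radar + 1×sampler: mass 26, value 32
- 1×magnetometer + 1×radar: mass 16, value 28
Best: 39 sci.

39 sci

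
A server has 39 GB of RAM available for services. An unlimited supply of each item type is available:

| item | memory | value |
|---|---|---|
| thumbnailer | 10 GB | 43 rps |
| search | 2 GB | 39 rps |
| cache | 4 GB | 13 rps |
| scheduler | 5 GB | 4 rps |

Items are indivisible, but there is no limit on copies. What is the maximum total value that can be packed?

741 rps

Best value-per-unit is search at 39/2, and filling with it alone uses memory 19×2=38. No mix of the others beats 19×39 = 741.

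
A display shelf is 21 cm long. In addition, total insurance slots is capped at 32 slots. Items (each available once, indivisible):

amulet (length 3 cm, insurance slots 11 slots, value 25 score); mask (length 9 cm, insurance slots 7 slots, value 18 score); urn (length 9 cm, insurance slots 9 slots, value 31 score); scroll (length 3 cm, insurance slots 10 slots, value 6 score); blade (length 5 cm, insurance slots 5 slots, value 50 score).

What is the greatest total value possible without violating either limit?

Feasible sets respecting both limits:
- amulet+urn+blade: length 17, insurance slots 25, value 106
- amulet+mask+blade: length 17, insurance slots 23, value 93
- urn+scroll+blade: length 17, insurance slots 24, value 87
- urn+blade: length 14, insurance slots 14, value 81
Best: 106 score.

106 score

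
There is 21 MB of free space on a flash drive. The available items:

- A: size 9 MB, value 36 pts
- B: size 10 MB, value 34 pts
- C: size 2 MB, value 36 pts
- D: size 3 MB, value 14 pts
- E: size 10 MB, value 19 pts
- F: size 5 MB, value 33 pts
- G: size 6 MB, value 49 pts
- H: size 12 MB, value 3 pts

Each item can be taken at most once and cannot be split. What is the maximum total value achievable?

135 pts

This is a 0/1 knapsack; check combinations near the capacity.
- A+C+D+G: size 9+2+3+6=20, value 36+36+14+49=135
- B+C+D+G: size 10+2+3+6=21, value 34+36+14+49=133
- C+D+F+G: size 2+3+5+6=16, value 36+14+33+49=132
- A+C+G: size 9+2+6=17, value 36+36+49=121
Best: 135 pts.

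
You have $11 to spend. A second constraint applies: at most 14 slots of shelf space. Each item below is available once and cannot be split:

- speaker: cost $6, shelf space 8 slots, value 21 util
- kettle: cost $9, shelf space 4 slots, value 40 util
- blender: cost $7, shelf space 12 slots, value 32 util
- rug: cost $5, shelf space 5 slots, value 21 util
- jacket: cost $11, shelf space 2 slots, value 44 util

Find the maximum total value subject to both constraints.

44 util

Feasible sets respecting both limits:
- jacket: cost 11, shelf space 2, value 44
- speaker+rug: cost 11, shelf space 13, value 42
- kettle: cost 9, shelf space 4, value 40
Best: 44 util.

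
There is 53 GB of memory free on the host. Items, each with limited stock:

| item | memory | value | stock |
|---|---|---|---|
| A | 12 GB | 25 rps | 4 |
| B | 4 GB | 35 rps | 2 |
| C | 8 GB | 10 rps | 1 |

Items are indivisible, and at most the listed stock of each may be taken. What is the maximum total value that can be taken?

Best selections within memory 53 and stock limits:
- 3×A + 2×B + 1×C: memory 52, value 155
- 3×A + 2×B: memory 44, value 145
- 4×A + 1×B: memory 52, value 135
- 2×A + 2×B + 1×C: memory 40, value 130
Best: 155 rps.

155 rps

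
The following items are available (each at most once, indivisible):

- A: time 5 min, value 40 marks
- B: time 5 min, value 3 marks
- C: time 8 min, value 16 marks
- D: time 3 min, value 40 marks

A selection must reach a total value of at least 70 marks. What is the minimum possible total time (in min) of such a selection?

8

Subsets with value ≥ 70, sorted by total time:
- A+D: time 8, value 80
- A+B+D: time 13, value 83
- A+C+D: time 16, value 96
- A+B+C+D: time 21, value 99
Minimum time: 8 min.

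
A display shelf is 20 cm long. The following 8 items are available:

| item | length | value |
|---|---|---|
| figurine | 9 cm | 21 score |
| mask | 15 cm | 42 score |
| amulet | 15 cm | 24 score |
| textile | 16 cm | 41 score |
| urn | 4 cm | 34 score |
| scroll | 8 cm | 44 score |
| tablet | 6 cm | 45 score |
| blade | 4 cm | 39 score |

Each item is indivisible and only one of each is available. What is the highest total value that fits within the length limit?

This is a 0/1 knapsack; check combinations near the capacity.
- scroll+tablet+blade: length 8+6+4=18, value 44+45+39=128
- urn+scroll+tablet: length 4+8+6=18, value 34+44+45=123
- urn+tablet+blade: length 4+6+4=14, value 34+45+39=118
- urn+scroll+blade: length 4+8+4=16, value 34+44+39=117
- figurine+tablet+blade: length 9+6+4=19, value 21+45+39=105
Best: 128 score.

128 score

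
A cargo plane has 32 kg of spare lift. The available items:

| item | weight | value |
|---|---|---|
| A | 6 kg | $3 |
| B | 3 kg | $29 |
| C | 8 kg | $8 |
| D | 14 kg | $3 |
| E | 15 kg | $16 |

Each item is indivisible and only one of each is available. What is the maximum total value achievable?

$56

Check high-value combinations within 32 kg:
- A+B+C+E: weight 6+3+8+15=32, value 3+29+8+16=56
- B+C+E: weight 3+8+15=26, value 29+8+16=53
- A+B+E: weight 6+3+15=24, value 3+29+16=48
- B+D+E: weight 3+14+15=32, value 29+3+16=48
Best: $56.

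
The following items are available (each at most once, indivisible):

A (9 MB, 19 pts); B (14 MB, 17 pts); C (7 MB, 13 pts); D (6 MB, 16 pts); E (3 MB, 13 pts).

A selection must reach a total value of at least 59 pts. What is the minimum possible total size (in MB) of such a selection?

Subsets with value ≥ 59, sorted by total size:
- A+C+D+E: size 25, value 61
- B+C+D+E: size 30, value 59
Minimum size: 25 MB.

25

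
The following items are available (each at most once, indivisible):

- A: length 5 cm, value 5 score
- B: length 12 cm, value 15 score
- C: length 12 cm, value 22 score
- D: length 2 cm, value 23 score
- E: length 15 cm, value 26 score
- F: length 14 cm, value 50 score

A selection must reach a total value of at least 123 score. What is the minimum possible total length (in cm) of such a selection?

Subsets with value ≥ 123, sorted by total length:
- A+C+D+E+F: length 48, value 126
- B+C+D+E+F: length 55, value 136
- A+B+C+D+E+F: length 60, value 141
Minimum length: 48 cm.

48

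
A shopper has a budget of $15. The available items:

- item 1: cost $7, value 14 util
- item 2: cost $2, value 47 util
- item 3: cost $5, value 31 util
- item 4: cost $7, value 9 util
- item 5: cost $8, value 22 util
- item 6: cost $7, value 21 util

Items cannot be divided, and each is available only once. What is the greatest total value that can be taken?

100 util

Check high-value combinations within $15:
- item 2+item 3+item 5: cost 2+5+8=15, value 47+31+22=100
- item 2+item 3+item 6: cost 2+5+7=14, value 47+31+21=99
- item 1+item 2+item 3: cost 7+2+5=14, value 14+47+31=92
- item 2+item 3+item 4: cost 2+5+7=14, value 47+31+9=87
- item 2+item 3: cost 2+5=7, value 47+31=78
Best: 100 util.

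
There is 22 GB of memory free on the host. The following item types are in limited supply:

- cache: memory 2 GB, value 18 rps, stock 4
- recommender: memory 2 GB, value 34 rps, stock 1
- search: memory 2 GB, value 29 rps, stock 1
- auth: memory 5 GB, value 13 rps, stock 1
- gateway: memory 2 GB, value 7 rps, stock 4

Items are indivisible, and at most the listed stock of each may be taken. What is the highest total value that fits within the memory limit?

163 rps

Top feasible selections:
- 4×cache + 1×recommender + 1×search + 4×gateway: memory 20, value 163
- 4×cache + 1×recommender + 1×search + 1×auth + 2×gateway: memory 21, value 162
- 4×cache + 1×recommender + 1×search + 3×gateway: memory 18, value 156
Best: 163 rps.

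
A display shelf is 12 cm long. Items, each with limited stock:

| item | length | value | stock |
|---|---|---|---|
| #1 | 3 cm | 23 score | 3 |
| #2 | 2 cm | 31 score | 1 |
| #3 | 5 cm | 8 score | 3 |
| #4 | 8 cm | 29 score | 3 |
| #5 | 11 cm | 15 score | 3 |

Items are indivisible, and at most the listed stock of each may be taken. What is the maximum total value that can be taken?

Top feasible selections:
- 3×#1 + 1×#2: length 11, value 100
- 2×#1 + 1×#2: length 8, value 77
Best: 100 score.

100 score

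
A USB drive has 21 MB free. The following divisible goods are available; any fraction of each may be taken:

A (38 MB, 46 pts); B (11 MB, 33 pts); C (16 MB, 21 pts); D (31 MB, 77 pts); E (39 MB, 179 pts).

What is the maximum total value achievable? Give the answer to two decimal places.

96.38

Take in order of value per unit:
- E (179/39 per unit): 21 of 39 → value 21×179/39 = 96.3846, running total 96.38
Total 96.38.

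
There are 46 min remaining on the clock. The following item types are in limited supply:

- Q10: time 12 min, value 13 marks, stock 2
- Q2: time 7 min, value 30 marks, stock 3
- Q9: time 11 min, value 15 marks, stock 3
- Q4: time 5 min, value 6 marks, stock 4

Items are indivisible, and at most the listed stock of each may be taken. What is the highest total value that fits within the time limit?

Best selections within time 46 and stock limits:
- 3×Q2 + 2×Q9: time 43, value 120
- 1×Q10 + 3×Q2 + 1×Q9: time 44, value 118
- 3×Q2 + 1×Q9 + 2×Q4: time 42, value 117
Best: 120 marks.

120 marks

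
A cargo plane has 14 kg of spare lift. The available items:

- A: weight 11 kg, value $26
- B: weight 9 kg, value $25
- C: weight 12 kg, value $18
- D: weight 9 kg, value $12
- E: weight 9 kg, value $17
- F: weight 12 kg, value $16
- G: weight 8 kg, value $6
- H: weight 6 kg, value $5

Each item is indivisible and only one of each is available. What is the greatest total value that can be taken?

Check high-value combinations within 14 kg:
- A: weight 11, value 26
- B: weight 9, value 25
- C: weight 12, value 18
- E: weight 9, value 17
- F: weight 12, value 16
Best: $26.

$26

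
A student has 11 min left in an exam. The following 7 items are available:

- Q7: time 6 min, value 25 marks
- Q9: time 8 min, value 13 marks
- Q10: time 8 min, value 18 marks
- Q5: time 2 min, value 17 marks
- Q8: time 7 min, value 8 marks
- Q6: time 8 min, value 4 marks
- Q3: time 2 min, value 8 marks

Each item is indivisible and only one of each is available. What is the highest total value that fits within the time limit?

Check high-value combinations within 11 min:
- Q7+Q5+Q3: time 6+2+2=10, value 25+17+8=50
- Q7+Q5: time 6+2=8, value 25+17=42
- Q10+Q5: time 8+2=10, value 18+17=35
Best: 50 marks.

50 marks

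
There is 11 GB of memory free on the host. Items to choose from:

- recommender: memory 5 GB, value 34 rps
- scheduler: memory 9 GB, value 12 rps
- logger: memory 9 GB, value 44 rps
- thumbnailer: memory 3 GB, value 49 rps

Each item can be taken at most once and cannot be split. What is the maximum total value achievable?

Check high-value combinations within 11 GB:
- recommender+thumbnailer: memory 5+3=8, value 34+49=83
- thumbnailer: memory 3, value 49
- logger: memory 9, value 44
- recommender: memory 5, value 34
Best: 83 rps.

83 rps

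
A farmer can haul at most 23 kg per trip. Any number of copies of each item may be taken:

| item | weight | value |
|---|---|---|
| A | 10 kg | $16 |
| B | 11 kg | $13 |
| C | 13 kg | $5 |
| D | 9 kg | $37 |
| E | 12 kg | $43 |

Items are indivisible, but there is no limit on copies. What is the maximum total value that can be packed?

Best value-per-unit is D at 37/9; filling with it alone gives 2×37 = 74.
Optimal mix: 1×D + 1×E → weight 21, value 80.

$80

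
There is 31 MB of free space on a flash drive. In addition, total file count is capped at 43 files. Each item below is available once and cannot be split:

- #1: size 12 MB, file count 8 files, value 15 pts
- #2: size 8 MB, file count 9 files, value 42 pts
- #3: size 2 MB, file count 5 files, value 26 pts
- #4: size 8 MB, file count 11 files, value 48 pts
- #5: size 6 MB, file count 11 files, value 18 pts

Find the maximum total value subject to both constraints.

Feasible sets respecting both limits:
- #2+#3+#4+#5: size 24, file count 36, value 134
- #1+#2+#3+#4: size 30, file count 33, value 131
- #2+#3+#4: size 18, file count 25, value 116
- #2+#4+#5: size 22, file count 31, value 108
Best: 134 pts.

134 pts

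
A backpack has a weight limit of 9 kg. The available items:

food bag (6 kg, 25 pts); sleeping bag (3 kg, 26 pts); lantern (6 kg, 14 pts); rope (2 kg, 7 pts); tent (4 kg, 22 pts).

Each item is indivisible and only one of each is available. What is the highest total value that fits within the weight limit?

55 pts

This is a 0/1 knapsack; check combinations near the capacity.
- sleeping bag+rope+tent: weight 3+2+4=9, value 26+7+22=55
- food bag+sleeping bag: weight 6+3=9, value 25+26=51
- sleeping bag+tent: weight 3+4=7, value 26+22=48
Best: 55 pts.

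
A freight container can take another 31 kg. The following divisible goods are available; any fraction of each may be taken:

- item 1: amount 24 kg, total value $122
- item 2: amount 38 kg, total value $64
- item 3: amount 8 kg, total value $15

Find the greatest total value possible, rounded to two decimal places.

135.13

Take in order of value per unit:
- item 1 (122/24 per unit): all 24 → value 122, running total 122.00
- item 3 (15/8 per unit): 7 of 8 → value 7×15/8 = 13.1250, running total 135.13
Total 135.13.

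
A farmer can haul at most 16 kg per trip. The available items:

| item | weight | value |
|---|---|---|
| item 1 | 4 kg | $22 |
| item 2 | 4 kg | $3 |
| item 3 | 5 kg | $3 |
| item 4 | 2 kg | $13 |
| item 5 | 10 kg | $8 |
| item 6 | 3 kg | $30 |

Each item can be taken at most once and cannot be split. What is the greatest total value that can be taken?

$68

Check high-value combinations within 16 kg:
- item 1+item 2+item 4+item 6: weight 4+4+2+3=13, value 22+3+13+30=68
- item 1+item 3+item 4+item 6: weight 4+5+2+3=14, value 22+3+13+30=68
- item 1+item 4+item 6: weight 4+2+3=9, value 22+13+30=65
- item 1+item 2+item 3+item 6: weight 4+4+5+3=16, value 22+3+3+30=58
- item 1+item 2+item 6: weight 4+4+3=11, value 22+3+30=55
Best: $68.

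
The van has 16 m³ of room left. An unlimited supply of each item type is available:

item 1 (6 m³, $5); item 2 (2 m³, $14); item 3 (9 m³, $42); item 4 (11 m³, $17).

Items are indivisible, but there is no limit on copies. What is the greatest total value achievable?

$112

Best value-per-unit is item 2 at 14/2, and filling with it alone uses volume 8×2=16. No mix of the others beats 8×14 = 112.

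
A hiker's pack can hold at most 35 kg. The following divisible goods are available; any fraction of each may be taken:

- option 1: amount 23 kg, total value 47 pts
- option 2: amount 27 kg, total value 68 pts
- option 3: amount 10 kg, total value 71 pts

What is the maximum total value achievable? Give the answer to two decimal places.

Take in order of value per unit:
- option 3 (71/10 per unit): all 10 → value 71, running total 71.00
- option 2 (68/27 per unit): 25 of 27 → value 25×68/27 = 62.9630, running total 133.96
Total 133.96.

133.96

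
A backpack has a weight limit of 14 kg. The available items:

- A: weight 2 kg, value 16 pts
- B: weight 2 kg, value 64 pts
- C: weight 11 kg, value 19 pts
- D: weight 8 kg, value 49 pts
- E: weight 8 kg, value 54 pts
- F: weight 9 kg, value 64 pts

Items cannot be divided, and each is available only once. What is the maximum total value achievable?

144 pts

Check high-value combinations within 14 kg:
- A+B+F: weight 2+2+9=13, value 16+64+64=144
- A+B+E: weight 2+2+8=12, value 16+64+54=134
- A+B+D: weight 2+2+8=12, value 16+64+49=129
- B+F: weight 2+9=11, value 64+64=128
Best: 144 pts.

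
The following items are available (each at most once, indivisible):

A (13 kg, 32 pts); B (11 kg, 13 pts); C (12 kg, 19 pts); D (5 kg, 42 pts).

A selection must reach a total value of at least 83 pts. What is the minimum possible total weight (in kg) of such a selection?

29

Subsets with value ≥ 83, sorted by total weight:
- A+B+D: weight 29, value 87
- A+C+D: weight 30, value 93
Minimum weight: 29 kg.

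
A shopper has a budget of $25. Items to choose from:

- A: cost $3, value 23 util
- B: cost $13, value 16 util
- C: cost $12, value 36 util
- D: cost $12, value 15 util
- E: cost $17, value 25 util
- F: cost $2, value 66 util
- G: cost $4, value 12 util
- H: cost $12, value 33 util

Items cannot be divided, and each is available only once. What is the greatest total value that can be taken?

137 util

This is a 0/1 knapsack; check combinations near the capacity.
- A+C+F+G: cost 3+12+2+4=21, value 23+36+66+12=137
- A+F+G+H: cost 3+2+4+12=21, value 23+66+12+33=134
- A+C+F: cost 3+12+2=17, value 23+36+66=125
Best: 137 util.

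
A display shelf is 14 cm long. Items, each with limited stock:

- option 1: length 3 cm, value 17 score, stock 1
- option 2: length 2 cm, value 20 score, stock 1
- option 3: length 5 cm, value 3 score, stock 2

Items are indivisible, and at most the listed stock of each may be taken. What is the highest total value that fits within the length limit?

40 score

Best selections within length 14 and stock limits:
- 1×option 1 + 1×option 2 + 1×option 3: length 10, value 40
- 1×option 1 + 1×option 2: length 5, value 37
- 1×option 2 + 2×option 3: length 12, value 26
- 1×option 2 + 1×option 3: length 7, value 23
Best: 40 score.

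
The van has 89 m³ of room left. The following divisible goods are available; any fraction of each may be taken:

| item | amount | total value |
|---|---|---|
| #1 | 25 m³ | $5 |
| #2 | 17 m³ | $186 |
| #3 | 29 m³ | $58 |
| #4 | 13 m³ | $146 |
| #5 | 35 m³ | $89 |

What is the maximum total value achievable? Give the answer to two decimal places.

Take in order of value per unit:
- #4 (146/13 per unit): all 13 → value 146, running total 146.00
- #2 (186/17 per unit): all 17 → value 186, running total 332.00
- #5 (89/35 per unit): all 35 → value 89, running total 421.00
- #3 (58/29 per unit): 24 of 29 → value 24×58/29 = 48.0000, running total 469.00
Total 469.00.

469.00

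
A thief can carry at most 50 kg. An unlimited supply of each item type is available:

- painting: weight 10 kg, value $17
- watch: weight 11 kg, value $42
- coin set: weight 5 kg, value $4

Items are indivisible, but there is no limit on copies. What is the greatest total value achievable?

$172

Best value-per-unit is watch at 42/11; filling with it alone gives 4×42 = 168.
Optimal mix: 4×watch + 1×coin set → weight 49, value 172.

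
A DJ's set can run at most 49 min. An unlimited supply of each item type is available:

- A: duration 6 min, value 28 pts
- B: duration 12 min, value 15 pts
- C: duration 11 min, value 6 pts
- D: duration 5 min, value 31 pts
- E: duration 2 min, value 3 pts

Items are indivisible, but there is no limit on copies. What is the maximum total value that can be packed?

Best value-per-unit is D at 31/5; filling with it alone gives 9×31 = 279.
Optimal mix: 9×D + 2×E → duration 49, value 285.

285 pts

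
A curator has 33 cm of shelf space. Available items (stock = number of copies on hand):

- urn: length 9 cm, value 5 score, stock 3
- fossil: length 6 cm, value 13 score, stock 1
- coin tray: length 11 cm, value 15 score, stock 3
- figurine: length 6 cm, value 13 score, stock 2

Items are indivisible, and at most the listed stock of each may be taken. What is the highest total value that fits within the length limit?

54 score

Top feasible selections:
- 1×fossil + 1×coin tray + 2×figurine: length 29, value 54
- 1×urn + 1×coin tray + 2×figurine: length 32, value 46
Best: 54 score.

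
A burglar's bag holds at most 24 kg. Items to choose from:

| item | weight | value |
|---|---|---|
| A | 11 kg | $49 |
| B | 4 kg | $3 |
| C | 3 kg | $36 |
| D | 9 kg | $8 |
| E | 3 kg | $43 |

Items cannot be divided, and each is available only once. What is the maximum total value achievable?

Check high-value combinations within 24 kg:
- A+B+C+E: weight 11+4+3+3=21, value 49+3+36+43=131
- A+C+E: weight 11+3+3=17, value 49+36+43=128
- A+D+E: weight 11+9+3=23, value 49+8+43=100
- A+B+E: weight 11+4+3=18, value 49+3+43=95
- A+C+D: weight 11+3+9=23, value 49+36+8=93
Best: $131.

$131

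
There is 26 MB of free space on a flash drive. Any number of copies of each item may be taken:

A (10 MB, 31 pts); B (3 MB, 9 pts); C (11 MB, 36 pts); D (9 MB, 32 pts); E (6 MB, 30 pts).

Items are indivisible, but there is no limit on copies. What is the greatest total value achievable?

Best value-per-unit is E at 30/6, and filling with it alone uses size 4×6=24. No mix of the others beats 4×30 = 120.

120 pts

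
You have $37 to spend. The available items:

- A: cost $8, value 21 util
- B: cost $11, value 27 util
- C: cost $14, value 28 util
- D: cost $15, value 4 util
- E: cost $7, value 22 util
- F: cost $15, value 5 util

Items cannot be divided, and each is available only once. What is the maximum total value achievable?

77 util

Check high-value combinations within $37:
- B+C+E: cost 11+14+7=32, value 27+28+22=77
- A+B+C: cost 8+11+14=33, value 21+27+28=76
- A+C+E: cost 8+14+7=29, value 21+28+22=71
Best: 77 util.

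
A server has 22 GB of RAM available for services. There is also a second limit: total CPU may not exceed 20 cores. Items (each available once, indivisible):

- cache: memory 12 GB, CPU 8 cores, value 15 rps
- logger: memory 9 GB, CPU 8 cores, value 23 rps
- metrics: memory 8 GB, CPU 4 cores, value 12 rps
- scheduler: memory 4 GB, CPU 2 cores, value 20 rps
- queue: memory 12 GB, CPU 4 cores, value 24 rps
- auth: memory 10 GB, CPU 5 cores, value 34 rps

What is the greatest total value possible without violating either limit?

Feasible sets respecting both limits:
- metrics+scheduler+auth: memory 22, CPU 11, value 66
- queue+auth: memory 22, CPU 9, value 58
- logger+auth: memory 19, CPU 13, value 57
- logger+metrics+scheduler: memory 21, CPU 14, value 55
Best: 66 rps.

66 rps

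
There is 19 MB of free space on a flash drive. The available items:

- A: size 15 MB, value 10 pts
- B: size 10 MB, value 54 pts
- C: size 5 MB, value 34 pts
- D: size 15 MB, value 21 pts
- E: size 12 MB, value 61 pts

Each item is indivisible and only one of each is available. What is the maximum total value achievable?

95 pts

Check high-value combinations within 19 MB:
- C+E: size 5+12=17, value 34+61=95
- B+C: size 10+5=15, value 54+34=88
- E: size 12, value 61
Best: 95 pts.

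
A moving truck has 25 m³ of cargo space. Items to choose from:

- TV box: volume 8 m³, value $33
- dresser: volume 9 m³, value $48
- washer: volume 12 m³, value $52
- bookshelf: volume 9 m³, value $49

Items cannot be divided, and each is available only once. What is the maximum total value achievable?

$101

This is a 0/1 knapsack; check combinations near the capacity.
- washer+bookshelf: volume 12+9=21, value 52+49=101
- dresser+washer: volume 9+12=21, value 48+52=100
- dresser+bookshelf: volume 9+9=18, value 48+49=97
Best: $101.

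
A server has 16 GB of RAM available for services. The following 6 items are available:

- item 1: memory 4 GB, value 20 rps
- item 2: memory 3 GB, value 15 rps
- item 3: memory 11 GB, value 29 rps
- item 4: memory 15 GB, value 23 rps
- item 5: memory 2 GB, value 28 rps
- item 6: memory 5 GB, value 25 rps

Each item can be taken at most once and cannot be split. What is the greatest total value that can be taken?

88 rps

Check high-value combinations within 16 GB:
- item 1+item 2+item 5+item 6: memory 4+3+2+5=14, value 20+15+28+25=88
- item 1+item 5+item 6: memory 4+2+5=11, value 20+28+25=73
- item 2+item 3+item 5: memory 3+11+2=16, value 15+29+28=72
- item 2+item 5+item 6: memory 3+2+5=10, value 15+28+25=68
Best: 88 rps.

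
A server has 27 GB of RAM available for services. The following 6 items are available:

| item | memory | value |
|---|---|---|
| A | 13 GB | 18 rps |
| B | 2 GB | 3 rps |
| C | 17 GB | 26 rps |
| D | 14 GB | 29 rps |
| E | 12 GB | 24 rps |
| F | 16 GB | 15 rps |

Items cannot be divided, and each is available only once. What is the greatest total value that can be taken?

Check high-value combinations within 27 GB:
- D+E: memory 14+12=26, value 29+24=53
- A+D: memory 13+14=27, value 18+29=47
- A+B+E: memory 13+2+12=27, value 18+3+24=45
- A+E: memory 13+12=25, value 18+24=42
Best: 53 rps.

53 rps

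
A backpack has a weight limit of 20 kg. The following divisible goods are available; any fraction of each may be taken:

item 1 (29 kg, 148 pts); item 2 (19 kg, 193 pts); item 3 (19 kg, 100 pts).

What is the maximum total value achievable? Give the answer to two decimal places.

198.26

Take in order of value per unit:
- item 2 (193/19 per unit): all 19 → value 193, running total 193.00
- item 3 (100/19 per unit): 1 of 19 → value 1×100/19 = 5.2632, running total 198.26
Total 198.26.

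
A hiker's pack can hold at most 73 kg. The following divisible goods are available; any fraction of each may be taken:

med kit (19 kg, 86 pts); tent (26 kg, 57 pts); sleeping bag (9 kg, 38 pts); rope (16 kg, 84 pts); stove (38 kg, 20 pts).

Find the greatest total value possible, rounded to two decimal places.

Take in order of value per unit:
- rope (84/16 per unit): all 16 → value 84, running total 84.00
- med kit (86/19 per unit): all 19 → value 86, running total 170.00
- sleeping bag (38/9 per unit): all 9 → value 38, running total 208.00
- tent (57/26 per unit): all 26 → value 57, running total 265.00
- stove (20/38 per unit): 3 of 38 → value 3×20/38 = 1.5789, running total 266.58
Total 266.58.

266.58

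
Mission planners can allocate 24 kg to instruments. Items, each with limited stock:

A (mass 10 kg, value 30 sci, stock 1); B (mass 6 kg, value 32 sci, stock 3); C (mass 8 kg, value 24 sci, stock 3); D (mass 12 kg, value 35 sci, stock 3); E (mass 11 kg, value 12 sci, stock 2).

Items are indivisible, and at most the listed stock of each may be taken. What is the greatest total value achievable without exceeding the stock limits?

Top feasible selections:
- 2×B + 1×D: mass 24, value 99
- 3×B: mass 18, value 96
- 1×A + 2×B: mass 22, value 94
- 2×B + 1×C: mass 20, value 88
Best: 99 sci.

99 sci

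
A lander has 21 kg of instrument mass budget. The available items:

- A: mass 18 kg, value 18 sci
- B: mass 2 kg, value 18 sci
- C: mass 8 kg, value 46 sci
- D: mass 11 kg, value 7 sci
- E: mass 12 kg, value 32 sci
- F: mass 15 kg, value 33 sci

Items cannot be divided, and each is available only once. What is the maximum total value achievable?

78 sci

Check high-value combinations within 21 kg:
- C+E: mass 8+12=20, value 46+32=78
- B+C+D: mass 2+8+11=21, value 18+46+7=71
- B+C: mass 2+8=10, value 18+46=64
- C+D: mass 8+11=19, value 46+7=53
- B+F: mass 2+15=17, value 18+33=51
Best: 78 sci.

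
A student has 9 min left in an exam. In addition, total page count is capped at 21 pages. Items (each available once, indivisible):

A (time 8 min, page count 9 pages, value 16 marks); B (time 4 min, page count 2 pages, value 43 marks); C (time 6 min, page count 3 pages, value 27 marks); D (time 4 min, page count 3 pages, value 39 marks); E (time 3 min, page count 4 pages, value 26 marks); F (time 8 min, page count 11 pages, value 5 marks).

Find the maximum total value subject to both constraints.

82 marks

Feasible sets respecting both limits:
- B+D: time 8, page count 5, value 82
- B+E: time 7, page count 6, value 69
- D+E: time 7, page count 7, value 65
- C+E: time 9, page count 7, value 53
Best: 82 marks.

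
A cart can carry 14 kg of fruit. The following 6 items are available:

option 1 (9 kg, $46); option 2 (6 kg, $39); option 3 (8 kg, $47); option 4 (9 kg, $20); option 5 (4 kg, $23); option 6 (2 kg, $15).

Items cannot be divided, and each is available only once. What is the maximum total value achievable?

$86

Check high-value combinations within 14 kg:
- option 2+option 3: weight 6+8=14, value 39+47=86
- option 3+option 5+option 6: weight 8+4+2=14, value 47+23+15=85
- option 2+option 5+option 6: weight 6+4+2=12, value 39+23+15=77
Best: $86.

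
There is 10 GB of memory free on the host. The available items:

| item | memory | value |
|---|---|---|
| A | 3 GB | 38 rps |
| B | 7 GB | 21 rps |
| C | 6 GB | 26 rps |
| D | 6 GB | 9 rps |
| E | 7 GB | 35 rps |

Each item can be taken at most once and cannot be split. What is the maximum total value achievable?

This is a 0/1 knapsack; check combinations near the capacity.
- A+E: memory 3+7=10, value 38+35=73
- A+C: memory 3+6=9, value 38+26=64
- A+B: memory 3+7=10, value 38+21=59
Best: 73 rps.

73 rps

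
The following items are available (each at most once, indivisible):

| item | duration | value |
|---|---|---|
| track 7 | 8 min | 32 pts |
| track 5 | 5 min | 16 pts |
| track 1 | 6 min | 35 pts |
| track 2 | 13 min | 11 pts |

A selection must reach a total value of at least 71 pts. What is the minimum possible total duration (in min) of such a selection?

Subsets with value ≥ 71, sorted by total duration:
- track 7+track 5+track 1: duration 19, value 83
- track 7+track 1+track 2: duration 27, value 78
Minimum duration: 19 min.

19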